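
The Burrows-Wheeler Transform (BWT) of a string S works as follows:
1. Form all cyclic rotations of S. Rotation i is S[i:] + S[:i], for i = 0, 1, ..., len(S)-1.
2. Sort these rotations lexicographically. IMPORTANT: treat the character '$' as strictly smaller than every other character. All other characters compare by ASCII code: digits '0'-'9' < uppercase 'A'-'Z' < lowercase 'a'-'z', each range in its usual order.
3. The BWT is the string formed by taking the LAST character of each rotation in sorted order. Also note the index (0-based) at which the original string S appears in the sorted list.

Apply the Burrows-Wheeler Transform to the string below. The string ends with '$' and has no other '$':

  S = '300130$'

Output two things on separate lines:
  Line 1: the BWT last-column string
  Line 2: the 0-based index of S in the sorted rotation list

All 7 rotations (rotation i = S[i:]+S[:i]):
  rot[0] = 300130$
  rot[1] = 00130$3
  rot[2] = 0130$30
  rot[3] = 130$300
  rot[4] = 30$3001
  rot[5] = 0$30013
  rot[6] = $300130
Sorted (with $ < everything):
  sorted[0] = $300130  (last char: '0')
  sorted[1] = 0$30013  (last char: '3')
  sorted[2] = 00130$3  (last char: '3')
  sorted[3] = 0130$30  (last char: '0')
  sorted[4] = 130$300  (last char: '0')
  sorted[5] = 30$3001  (last char: '1')
  sorted[6] = 300130$  (last char: '$')
Last column: 033001$
Original string S is at sorted index 6

Answer: 033001$
6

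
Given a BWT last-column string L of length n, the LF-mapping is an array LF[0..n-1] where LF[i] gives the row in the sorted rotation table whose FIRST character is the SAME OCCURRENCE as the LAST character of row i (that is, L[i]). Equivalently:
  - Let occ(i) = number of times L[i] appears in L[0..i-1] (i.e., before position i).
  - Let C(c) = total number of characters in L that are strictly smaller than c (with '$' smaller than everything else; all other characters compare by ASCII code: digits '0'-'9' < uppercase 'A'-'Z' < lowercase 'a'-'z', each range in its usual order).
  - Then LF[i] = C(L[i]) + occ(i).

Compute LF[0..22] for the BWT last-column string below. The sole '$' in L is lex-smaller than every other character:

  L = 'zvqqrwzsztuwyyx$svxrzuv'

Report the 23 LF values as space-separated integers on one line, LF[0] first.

Char counts: '$':1, 'q':2, 'r':2, 's':2, 't':1, 'u':2, 'v':3, 'w':2, 'x':2, 'y':2, 'z':4
C (first-col start): C('$')=0, C('q')=1, C('r')=3, C('s')=5, C('t')=7, C('u')=8, C('v')=10, C('w')=13, C('x')=15, C('y')=17, C('z')=19
L[0]='z': occ=0, LF[0]=C('z')+0=19+0=19
L[1]='v': occ=0, LF[1]=C('v')+0=10+0=10
L[2]='q': occ=0, LF[2]=C('q')+0=1+0=1
L[3]='q': occ=1, LF[3]=C('q')+1=1+1=2
L[4]='r': occ=0, LF[4]=C('r')+0=3+0=3
L[5]='w': occ=0, LF[5]=C('w')+0=13+0=13
L[6]='z': occ=1, LF[6]=C('z')+1=19+1=20
L[7]='s': occ=0, LF[7]=C('s')+0=5+0=5
L[8]='z': occ=2, LF[8]=C('z')+2=19+2=21
L[9]='t': occ=0, LF[9]=C('t')+0=7+0=7
L[10]='u': occ=0, LF[10]=C('u')+0=8+0=8
L[11]='w': occ=1, LF[11]=C('w')+1=13+1=14
L[12]='y': occ=0, LF[12]=C('y')+0=17+0=17
L[13]='y': occ=1, LF[13]=C('y')+1=17+1=18
L[14]='x': occ=0, LF[14]=C('x')+0=15+0=15
L[15]='$': occ=0, LF[15]=C('$')+0=0+0=0
L[16]='s': occ=1, LF[16]=C('s')+1=5+1=6
L[17]='v': occ=1, LF[17]=C('v')+1=10+1=11
L[18]='x': occ=1, LF[18]=C('x')+1=15+1=16
L[19]='r': occ=1, LF[19]=C('r')+1=3+1=4
L[20]='z': occ=3, LF[20]=C('z')+3=19+3=22
L[21]='u': occ=1, LF[21]=C('u')+1=8+1=9
L[22]='v': occ=2, LF[22]=C('v')+2=10+2=12

Answer: 19 10 1 2 3 13 20 5 21 7 8 14 17 18 15 0 6 11 16 4 22 9 12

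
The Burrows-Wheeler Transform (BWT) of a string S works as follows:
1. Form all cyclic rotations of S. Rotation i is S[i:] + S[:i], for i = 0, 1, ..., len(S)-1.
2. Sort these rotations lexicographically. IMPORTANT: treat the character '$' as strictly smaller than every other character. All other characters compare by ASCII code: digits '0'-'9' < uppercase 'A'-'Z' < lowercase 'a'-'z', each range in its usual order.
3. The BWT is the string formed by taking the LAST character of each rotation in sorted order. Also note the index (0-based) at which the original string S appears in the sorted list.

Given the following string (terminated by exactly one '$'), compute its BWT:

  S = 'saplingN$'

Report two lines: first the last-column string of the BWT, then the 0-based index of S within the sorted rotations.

Answer: Ngsnlpia$
8

Derivation:
All 9 rotations (rotation i = S[i:]+S[:i]):
  rot[0] = saplingN$
  rot[1] = aplingN$s
  rot[2] = plingN$sa
  rot[3] = lingN$sap
  rot[4] = ingN$sapl
  rot[5] = ngN$sapli
  rot[6] = gN$saplin
  rot[7] = N$sapling
  rot[8] = $saplingN
Sorted (with $ < everything):
  sorted[0] = $saplingN  (last char: 'N')
  sorted[1] = N$sapling  (last char: 'g')
  sorted[2] = aplingN$s  (last char: 's')
  sorted[3] = gN$saplin  (last char: 'n')
  sorted[4] = ingN$sapl  (last char: 'l')
  sorted[5] = lingN$sap  (last char: 'p')
  sorted[6] = ngN$sapli  (last char: 'i')
  sorted[7] = plingN$sa  (last char: 'a')
  sorted[8] = saplingN$  (last char: '$')
Last column: Ngsnlpia$
Original string S is at sorted index 8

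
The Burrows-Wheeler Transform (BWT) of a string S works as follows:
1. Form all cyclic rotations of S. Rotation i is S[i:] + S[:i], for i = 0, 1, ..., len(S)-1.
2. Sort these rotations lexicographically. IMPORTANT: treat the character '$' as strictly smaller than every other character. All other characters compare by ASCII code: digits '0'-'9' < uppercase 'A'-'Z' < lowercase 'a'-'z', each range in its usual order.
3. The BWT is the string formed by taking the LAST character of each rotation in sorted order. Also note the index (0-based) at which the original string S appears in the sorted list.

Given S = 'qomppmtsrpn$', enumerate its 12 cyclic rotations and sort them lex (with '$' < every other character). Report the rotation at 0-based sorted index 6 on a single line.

All 12 rotations (rotation i = S[i:]+S[:i]):
  rot[0] = qomppmtsrpn$
  rot[1] = omppmtsrpn$q
  rot[2] = mppmtsrpn$qo
  rot[3] = ppmtsrpn$qom
  rot[4] = pmtsrpn$qomp
  rot[5] = mtsrpn$qompp
  rot[6] = tsrpn$qomppm
  rot[7] = srpn$qomppmt
  rot[8] = rpn$qomppmts
  rot[9] = pn$qomppmtsr
  rot[10] = n$qomppmtsrp
  rot[11] = $qomppmtsrpn
Sorted (with $ < everything):
  sorted[0] = $qomppmtsrpn
  sorted[1] = mppmtsrpn$qo
  sorted[2] = mtsrpn$qompp
  sorted[3] = n$qomppmtsrp
  sorted[4] = omppmtsrpn$q
  sorted[5] = pmtsrpn$qomp
  sorted[6] = pn$qomppmtsr
  sorted[7] = ppmtsrpn$qom
  sorted[8] = qomppmtsrpn$
  sorted[9] = rpn$qomppmts
  sorted[10] = srpn$qomppmt
  sorted[11] = tsrpn$qomppm
sorted[6] = pn$qomppmtsr

Answer: pn$qomppmtsr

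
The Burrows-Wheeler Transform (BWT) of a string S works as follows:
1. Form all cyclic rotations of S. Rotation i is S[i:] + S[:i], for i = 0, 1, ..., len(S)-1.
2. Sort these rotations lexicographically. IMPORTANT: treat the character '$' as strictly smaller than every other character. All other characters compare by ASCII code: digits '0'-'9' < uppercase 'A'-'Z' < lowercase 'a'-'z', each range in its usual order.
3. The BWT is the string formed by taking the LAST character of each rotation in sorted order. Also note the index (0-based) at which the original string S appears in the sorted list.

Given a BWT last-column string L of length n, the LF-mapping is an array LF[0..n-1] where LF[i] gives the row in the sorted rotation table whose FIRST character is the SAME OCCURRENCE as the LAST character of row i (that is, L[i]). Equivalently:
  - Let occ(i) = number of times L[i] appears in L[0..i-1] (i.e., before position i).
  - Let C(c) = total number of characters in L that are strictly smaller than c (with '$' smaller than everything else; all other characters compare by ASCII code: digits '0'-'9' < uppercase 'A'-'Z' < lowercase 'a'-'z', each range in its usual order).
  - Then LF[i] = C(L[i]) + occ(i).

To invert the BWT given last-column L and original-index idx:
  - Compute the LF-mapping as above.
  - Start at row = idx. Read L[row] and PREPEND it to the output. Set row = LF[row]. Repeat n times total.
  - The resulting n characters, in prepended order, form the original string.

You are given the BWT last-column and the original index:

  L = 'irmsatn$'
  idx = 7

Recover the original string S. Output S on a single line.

LF mapping: 2 5 3 6 1 7 4 0
Walk LF starting at row 7, prepending L[row]:
  step 1: row=7, L[7]='$', prepend. Next row=LF[7]=0
  step 2: row=0, L[0]='i', prepend. Next row=LF[0]=2
  step 3: row=2, L[2]='m', prepend. Next row=LF[2]=3
  step 4: row=3, L[3]='s', prepend. Next row=LF[3]=6
  step 5: row=6, L[6]='n', prepend. Next row=LF[6]=4
  step 6: row=4, L[4]='a', prepend. Next row=LF[4]=1
  step 7: row=1, L[1]='r', prepend. Next row=LF[1]=5
  step 8: row=5, L[5]='t', prepend. Next row=LF[5]=7
Reversed output: transmi$

Answer: transmi$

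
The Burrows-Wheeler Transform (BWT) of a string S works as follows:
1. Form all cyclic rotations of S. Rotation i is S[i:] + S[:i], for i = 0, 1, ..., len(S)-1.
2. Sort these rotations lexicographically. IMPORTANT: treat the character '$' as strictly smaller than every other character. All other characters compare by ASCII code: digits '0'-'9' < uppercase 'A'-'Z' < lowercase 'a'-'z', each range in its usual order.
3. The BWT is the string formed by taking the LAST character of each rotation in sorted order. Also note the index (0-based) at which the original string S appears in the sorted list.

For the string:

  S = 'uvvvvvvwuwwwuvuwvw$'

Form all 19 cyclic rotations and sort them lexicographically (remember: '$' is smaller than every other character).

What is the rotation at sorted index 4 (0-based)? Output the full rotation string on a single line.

All 19 rotations (rotation i = S[i:]+S[:i]):
  rot[0] = uvvvvvvwuwwwuvuwvw$
  rot[1] = vvvvvvwuwwwuvuwvw$u
  rot[2] = vvvvvwuwwwuvuwvw$uv
  rot[3] = vvvvwuwwwuvuwvw$uvv
  rot[4] = vvvwuwwwuvuwvw$uvvv
  rot[5] = vvwuwwwuvuwvw$uvvvv
  rot[6] = vwuwwwuvuwvw$uvvvvv
  rot[7] = wuwwwuvuwvw$uvvvvvv
  rot[8] = uwwwuvuwvw$uvvvvvvw
  rot[9] = wwwuvuwvw$uvvvvvvwu
  rot[10] = wwuvuwvw$uvvvvvvwuw
  rot[11] = wuvuwvw$uvvvvvvwuww
  rot[12] = uvuwvw$uvvvvvvwuwww
  rot[13] = vuwvw$uvvvvvvwuwwwu
  rot[14] = uwvw$uvvvvvvwuwwwuv
  rot[15] = wvw$uvvvvvvwuwwwuvu
  rot[16] = vw$uvvvvvvwuwwwuvuw
  rot[17] = w$uvvvvvvwuwwwuvuwv
  rot[18] = $uvvvvvvwuwwwuvuwvw
Sorted (with $ < everything):
  sorted[0] = $uvvvvvvwuwwwuvuwvw
  sorted[1] = uvuwvw$uvvvvvvwuwww
  sorted[2] = uvvvvvvwuwwwuvuwvw$
  sorted[3] = uwvw$uvvvvvvwuwwwuv
  sorted[4] = uwwwuvuwvw$uvvvvvvw
  sorted[5] = vuwvw$uvvvvvvwuwwwu
  sorted[6] = vvvvvvwuwwwuvuwvw$u
  sorted[7] = vvvvvwuwwwuvuwvw$uv
  sorted[8] = vvvvwuwwwuvuwvw$uvv
  sorted[9] = vvvwuwwwuvuwvw$uvvv
  sorted[10] = vvwuwwwuvuwvw$uvvvv
  sorted[11] = vw$uvvvvvvwuwwwuvuw
  sorted[12] = vwuwwwuvuwvw$uvvvvv
  sorted[13] = w$uvvvvvvwuwwwuvuwv
  sorted[14] = wuvuwvw$uvvvvvvwuww
  sorted[15] = wuwwwuvuwvw$uvvvvvv
  sorted[16] = wvw$uvvvvvvwuwwwuvu
  sorted[17] = wwuvuwvw$uvvvvvvwuw
  sorted[18] = wwwuvuwvw$uvvvvvvwu
sorted[4] = uwwwuvuwvw$uvvvvvvw

Answer: uwwwuvuwvw$uvvvvvvw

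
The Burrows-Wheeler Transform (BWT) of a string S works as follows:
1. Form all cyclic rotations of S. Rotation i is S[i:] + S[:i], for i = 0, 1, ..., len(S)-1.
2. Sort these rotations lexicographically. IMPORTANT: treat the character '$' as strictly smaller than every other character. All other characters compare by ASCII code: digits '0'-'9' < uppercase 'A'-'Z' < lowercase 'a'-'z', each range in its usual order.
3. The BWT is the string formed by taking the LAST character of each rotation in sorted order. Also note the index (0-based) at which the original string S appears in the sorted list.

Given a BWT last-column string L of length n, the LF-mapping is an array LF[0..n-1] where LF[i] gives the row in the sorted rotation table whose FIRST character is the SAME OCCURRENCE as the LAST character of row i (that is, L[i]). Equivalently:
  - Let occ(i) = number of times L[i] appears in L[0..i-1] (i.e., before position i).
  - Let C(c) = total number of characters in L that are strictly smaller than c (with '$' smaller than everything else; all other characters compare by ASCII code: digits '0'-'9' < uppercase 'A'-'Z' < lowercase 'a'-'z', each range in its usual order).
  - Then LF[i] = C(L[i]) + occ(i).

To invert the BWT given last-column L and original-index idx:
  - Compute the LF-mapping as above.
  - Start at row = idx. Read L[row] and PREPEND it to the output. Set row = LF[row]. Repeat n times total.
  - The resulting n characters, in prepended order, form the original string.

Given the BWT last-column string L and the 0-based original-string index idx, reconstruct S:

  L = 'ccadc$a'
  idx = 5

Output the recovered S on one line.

Answer: ccaadc$

Derivation:
LF mapping: 3 4 1 6 5 0 2
Walk LF starting at row 5, prepending L[row]:
  step 1: row=5, L[5]='$', prepend. Next row=LF[5]=0
  step 2: row=0, L[0]='c', prepend. Next row=LF[0]=3
  step 3: row=3, L[3]='d', prepend. Next row=LF[3]=6
  step 4: row=6, L[6]='a', prepend. Next row=LF[6]=2
  step 5: row=2, L[2]='a', prepend. Next row=LF[2]=1
  step 6: row=1, L[1]='c', prepend. Next row=LF[1]=4
  step 7: row=4, L[4]='c', prepend. Next row=LF[4]=5
Reversed output: ccaadc$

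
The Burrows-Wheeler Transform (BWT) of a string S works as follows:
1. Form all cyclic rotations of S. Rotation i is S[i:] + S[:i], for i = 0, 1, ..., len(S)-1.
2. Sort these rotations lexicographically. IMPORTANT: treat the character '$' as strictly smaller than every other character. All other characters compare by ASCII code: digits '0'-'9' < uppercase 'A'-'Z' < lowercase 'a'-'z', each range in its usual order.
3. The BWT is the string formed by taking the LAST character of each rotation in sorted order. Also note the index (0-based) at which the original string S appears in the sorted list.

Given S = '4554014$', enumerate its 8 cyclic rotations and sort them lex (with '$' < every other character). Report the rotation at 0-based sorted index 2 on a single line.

All 8 rotations (rotation i = S[i:]+S[:i]):
  rot[0] = 4554014$
  rot[1] = 554014$4
  rot[2] = 54014$45
  rot[3] = 4014$455
  rot[4] = 014$4554
  rot[5] = 14$45540
  rot[6] = 4$455401
  rot[7] = $4554014
Sorted (with $ < everything):
  sorted[0] = $4554014
  sorted[1] = 014$4554
  sorted[2] = 14$45540
  sorted[3] = 4$455401
  sorted[4] = 4014$455
  sorted[5] = 4554014$
  sorted[6] = 54014$45
  sorted[7] = 554014$4
sorted[2] = 14$45540

Answer: 14$45540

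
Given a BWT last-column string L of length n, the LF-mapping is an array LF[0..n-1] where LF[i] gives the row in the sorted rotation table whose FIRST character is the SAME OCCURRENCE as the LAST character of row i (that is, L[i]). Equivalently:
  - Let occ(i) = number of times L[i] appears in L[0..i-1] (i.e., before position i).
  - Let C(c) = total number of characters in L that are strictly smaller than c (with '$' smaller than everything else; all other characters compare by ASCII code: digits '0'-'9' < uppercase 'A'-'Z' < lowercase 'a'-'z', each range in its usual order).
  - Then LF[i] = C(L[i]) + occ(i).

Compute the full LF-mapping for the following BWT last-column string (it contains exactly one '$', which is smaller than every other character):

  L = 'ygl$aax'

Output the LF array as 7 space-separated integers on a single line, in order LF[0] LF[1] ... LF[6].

Char counts: '$':1, 'a':2, 'g':1, 'l':1, 'x':1, 'y':1
C (first-col start): C('$')=0, C('a')=1, C('g')=3, C('l')=4, C('x')=5, C('y')=6
L[0]='y': occ=0, LF[0]=C('y')+0=6+0=6
L[1]='g': occ=0, LF[1]=C('g')+0=3+0=3
L[2]='l': occ=0, LF[2]=C('l')+0=4+0=4
L[3]='$': occ=0, LF[3]=C('$')+0=0+0=0
L[4]='a': occ=0, LF[4]=C('a')+0=1+0=1
L[5]='a': occ=1, LF[5]=C('a')+1=1+1=2
L[6]='x': occ=0, LF[6]=C('x')+0=5+0=5

Answer: 6 3 4 0 1 2 5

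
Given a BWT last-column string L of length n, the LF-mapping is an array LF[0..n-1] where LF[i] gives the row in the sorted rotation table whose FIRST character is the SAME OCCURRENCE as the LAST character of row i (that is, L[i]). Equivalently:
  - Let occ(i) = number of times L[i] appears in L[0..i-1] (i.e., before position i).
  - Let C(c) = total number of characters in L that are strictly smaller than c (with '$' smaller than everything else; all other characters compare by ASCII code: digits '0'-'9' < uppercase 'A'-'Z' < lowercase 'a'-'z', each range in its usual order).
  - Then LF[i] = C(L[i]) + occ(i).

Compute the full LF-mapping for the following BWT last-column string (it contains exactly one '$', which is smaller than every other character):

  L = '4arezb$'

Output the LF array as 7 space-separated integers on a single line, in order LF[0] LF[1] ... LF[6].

Char counts: '$':1, '4':1, 'a':1, 'b':1, 'e':1, 'r':1, 'z':1
C (first-col start): C('$')=0, C('4')=1, C('a')=2, C('b')=3, C('e')=4, C('r')=5, C('z')=6
L[0]='4': occ=0, LF[0]=C('4')+0=1+0=1
L[1]='a': occ=0, LF[1]=C('a')+0=2+0=2
L[2]='r': occ=0, LF[2]=C('r')+0=5+0=5
L[3]='e': occ=0, LF[3]=C('e')+0=4+0=4
L[4]='z': occ=0, LF[4]=C('z')+0=6+0=6
L[5]='b': occ=0, LF[5]=C('b')+0=3+0=3
L[6]='$': occ=0, LF[6]=C('$')+0=0+0=0

Answer: 1 2 5 4 6 3 0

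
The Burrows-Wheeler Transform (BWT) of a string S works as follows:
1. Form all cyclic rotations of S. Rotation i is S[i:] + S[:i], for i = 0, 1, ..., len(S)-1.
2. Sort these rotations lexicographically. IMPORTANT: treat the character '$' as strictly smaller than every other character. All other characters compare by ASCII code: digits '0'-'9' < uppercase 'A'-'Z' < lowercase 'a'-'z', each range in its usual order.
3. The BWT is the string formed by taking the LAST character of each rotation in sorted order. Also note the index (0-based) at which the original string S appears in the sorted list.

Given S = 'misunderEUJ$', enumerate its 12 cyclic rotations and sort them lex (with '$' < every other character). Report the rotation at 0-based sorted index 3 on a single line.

All 12 rotations (rotation i = S[i:]+S[:i]):
  rot[0] = misunderEUJ$
  rot[1] = isunderEUJ$m
  rot[2] = sunderEUJ$mi
  rot[3] = underEUJ$mis
  rot[4] = nderEUJ$misu
  rot[5] = derEUJ$misun
  rot[6] = erEUJ$misund
  rot[7] = rEUJ$misunde
  rot[8] = EUJ$misunder
  rot[9] = UJ$misunderE
  rot[10] = J$misunderEU
  rot[11] = $misunderEUJ
Sorted (with $ < everything):
  sorted[0] = $misunderEUJ
  sorted[1] = EUJ$misunder
  sorted[2] = J$misunderEU
  sorted[3] = UJ$misunderE
  sorted[4] = derEUJ$misun
  sorted[5] = erEUJ$misund
  sorted[6] = isunderEUJ$m
  sorted[7] = misunderEUJ$
  sorted[8] = nderEUJ$misu
  sorted[9] = rEUJ$misunde
  sorted[10] = sunderEUJ$mi
  sorted[11] = underEUJ$mis
sorted[3] = UJ$misunderE

Answer: UJ$misunderE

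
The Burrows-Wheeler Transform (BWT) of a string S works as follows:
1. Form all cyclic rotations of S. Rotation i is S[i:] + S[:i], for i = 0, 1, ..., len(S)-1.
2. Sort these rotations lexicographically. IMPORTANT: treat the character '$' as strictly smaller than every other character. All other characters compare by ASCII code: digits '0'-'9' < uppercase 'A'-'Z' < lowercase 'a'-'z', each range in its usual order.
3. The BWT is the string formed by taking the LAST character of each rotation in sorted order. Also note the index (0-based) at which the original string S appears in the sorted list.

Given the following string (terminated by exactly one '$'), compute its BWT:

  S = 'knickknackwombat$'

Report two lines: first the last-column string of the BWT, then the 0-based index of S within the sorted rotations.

Answer: tnbmianck$cokkwak
9

Derivation:
All 17 rotations (rotation i = S[i:]+S[:i]):
  rot[0] = knickknackwombat$
  rot[1] = nickknackwombat$k
  rot[2] = ickknackwombat$kn
  rot[3] = ckknackwombat$kni
  rot[4] = kknackwombat$knic
  rot[5] = knackwombat$knick
  rot[6] = nackwombat$knickk
  rot[7] = ackwombat$knickkn
  rot[8] = ckwombat$knickkna
  rot[9] = kwombat$knickknac
  rot[10] = wombat$knickknack
  rot[11] = ombat$knickknackw
  rot[12] = mbat$knickknackwo
  rot[13] = bat$knickknackwom
  rot[14] = at$knickknackwomb
  rot[15] = t$knickknackwomba
  rot[16] = $knickknackwombat
Sorted (with $ < everything):
  sorted[0] = $knickknackwombat  (last char: 't')
  sorted[1] = ackwombat$knickkn  (last char: 'n')
  sorted[2] = at$knickknackwomb  (last char: 'b')
  sorted[3] = bat$knickknackwom  (last char: 'm')
  sorted[4] = ckknackwombat$kni  (last char: 'i')
  sorted[5] = ckwombat$knickkna  (last char: 'a')
  sorted[6] = ickknackwombat$kn  (last char: 'n')
  sorted[7] = kknackwombat$knic  (last char: 'c')
  sorted[8] = knackwombat$knick  (last char: 'k')
  sorted[9] = knickknackwombat$  (last char: '$')
  sorted[10] = kwombat$knickknac  (last char: 'c')
  sorted[11] = mbat$knickknackwo  (last char: 'o')
  sorted[12] = nackwombat$knickk  (last char: 'k')
  sorted[13] = nickknackwombat$k  (last char: 'k')
  sorted[14] = ombat$knickknackw  (last char: 'w')
  sorted[15] = t$knickknackwomba  (last char: 'a')
  sorted[16] = wombat$knickknack  (last char: 'k')
Last column: tnbmianck$cokkwak
Original string S is at sorted index 9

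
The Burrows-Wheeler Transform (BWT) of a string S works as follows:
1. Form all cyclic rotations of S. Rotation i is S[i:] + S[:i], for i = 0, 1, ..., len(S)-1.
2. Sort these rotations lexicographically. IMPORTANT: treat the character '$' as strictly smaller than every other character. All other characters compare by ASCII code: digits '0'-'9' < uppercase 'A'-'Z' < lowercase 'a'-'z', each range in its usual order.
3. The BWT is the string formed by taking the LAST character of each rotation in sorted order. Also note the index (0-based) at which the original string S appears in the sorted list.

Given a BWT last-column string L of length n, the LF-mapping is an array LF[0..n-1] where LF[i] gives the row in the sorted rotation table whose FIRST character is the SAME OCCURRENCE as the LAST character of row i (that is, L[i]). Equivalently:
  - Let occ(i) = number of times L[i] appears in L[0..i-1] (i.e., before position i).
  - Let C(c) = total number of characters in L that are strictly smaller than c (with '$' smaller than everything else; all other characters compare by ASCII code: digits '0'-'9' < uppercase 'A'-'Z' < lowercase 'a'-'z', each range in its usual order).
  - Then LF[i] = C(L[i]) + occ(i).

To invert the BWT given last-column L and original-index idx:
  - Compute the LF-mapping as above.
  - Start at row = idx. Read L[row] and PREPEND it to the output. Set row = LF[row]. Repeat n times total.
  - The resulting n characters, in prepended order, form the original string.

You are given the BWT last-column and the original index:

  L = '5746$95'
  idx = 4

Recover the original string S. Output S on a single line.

Answer: 659745$

Derivation:
LF mapping: 2 5 1 4 0 6 3
Walk LF starting at row 4, prepending L[row]:
  step 1: row=4, L[4]='$', prepend. Next row=LF[4]=0
  step 2: row=0, L[0]='5', prepend. Next row=LF[0]=2
  step 3: row=2, L[2]='4', prepend. Next row=LF[2]=1
  step 4: row=1, L[1]='7', prepend. Next row=LF[1]=5
  step 5: row=5, L[5]='9', prepend. Next row=LF[5]=6
  step 6: row=6, L[6]='5', prepend. Next row=LF[6]=3
  step 7: row=3, L[3]='6', prepend. Next row=LF[3]=4
Reversed output: 659745$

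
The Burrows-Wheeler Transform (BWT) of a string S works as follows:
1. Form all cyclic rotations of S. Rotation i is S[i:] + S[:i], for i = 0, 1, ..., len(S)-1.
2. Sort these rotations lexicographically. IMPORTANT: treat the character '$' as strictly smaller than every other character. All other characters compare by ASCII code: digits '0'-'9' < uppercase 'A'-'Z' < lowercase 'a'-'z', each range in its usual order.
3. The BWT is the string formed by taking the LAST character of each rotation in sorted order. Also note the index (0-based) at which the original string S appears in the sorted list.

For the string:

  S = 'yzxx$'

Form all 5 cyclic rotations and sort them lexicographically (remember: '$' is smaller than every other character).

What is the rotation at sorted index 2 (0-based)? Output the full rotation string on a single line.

Answer: xx$yz

Derivation:
All 5 rotations (rotation i = S[i:]+S[:i]):
  rot[0] = yzxx$
  rot[1] = zxx$y
  rot[2] = xx$yz
  rot[3] = x$yzx
  rot[4] = $yzxx
Sorted (with $ < everything):
  sorted[0] = $yzxx
  sorted[1] = x$yzx
  sorted[2] = xx$yz
  sorted[3] = yzxx$
  sorted[4] = zxx$y
sorted[2] = xx$yz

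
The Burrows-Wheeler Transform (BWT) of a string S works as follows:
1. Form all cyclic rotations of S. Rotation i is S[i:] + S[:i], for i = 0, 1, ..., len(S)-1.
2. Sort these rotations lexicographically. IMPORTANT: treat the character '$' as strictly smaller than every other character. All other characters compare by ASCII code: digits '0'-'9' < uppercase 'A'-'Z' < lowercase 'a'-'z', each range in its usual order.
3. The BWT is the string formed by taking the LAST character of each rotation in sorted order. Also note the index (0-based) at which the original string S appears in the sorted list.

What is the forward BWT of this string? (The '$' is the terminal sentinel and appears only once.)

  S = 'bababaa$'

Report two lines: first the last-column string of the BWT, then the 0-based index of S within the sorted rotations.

All 8 rotations (rotation i = S[i:]+S[:i]):
  rot[0] = bababaa$
  rot[1] = ababaa$b
  rot[2] = babaa$ba
  rot[3] = abaa$bab
  rot[4] = baa$baba
  rot[5] = aa$babab
  rot[6] = a$bababa
  rot[7] = $bababaa
Sorted (with $ < everything):
  sorted[0] = $bababaa  (last char: 'a')
  sorted[1] = a$bababa  (last char: 'a')
  sorted[2] = aa$babab  (last char: 'b')
  sorted[3] = abaa$bab  (last char: 'b')
  sorted[4] = ababaa$b  (last char: 'b')
  sorted[5] = baa$baba  (last char: 'a')
  sorted[6] = babaa$ba  (last char: 'a')
  sorted[7] = bababaa$  (last char: '$')
Last column: aabbbaa$
Original string S is at sorted index 7

Answer: aabbbaa$
7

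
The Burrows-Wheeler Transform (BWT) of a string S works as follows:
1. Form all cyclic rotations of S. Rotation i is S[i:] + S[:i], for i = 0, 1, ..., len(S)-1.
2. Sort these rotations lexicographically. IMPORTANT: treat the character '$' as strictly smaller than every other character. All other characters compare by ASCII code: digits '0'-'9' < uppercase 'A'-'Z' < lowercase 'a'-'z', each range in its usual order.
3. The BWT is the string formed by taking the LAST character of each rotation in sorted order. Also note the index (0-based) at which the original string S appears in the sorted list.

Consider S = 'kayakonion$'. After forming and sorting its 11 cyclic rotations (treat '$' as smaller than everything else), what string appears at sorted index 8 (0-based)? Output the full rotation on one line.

Answer: on$kayakoni

Derivation:
All 11 rotations (rotation i = S[i:]+S[:i]):
  rot[0] = kayakonion$
  rot[1] = ayakonion$k
  rot[2] = yakonion$ka
  rot[3] = akonion$kay
  rot[4] = konion$kaya
  rot[5] = onion$kayak
  rot[6] = nion$kayako
  rot[7] = ion$kayakon
  rot[8] = on$kayakoni
  rot[9] = n$kayakonio
  rot[10] = $kayakonion
Sorted (with $ < everything):
  sorted[0] = $kayakonion
  sorted[1] = akonion$kay
  sorted[2] = ayakonion$k
  sorted[3] = ion$kayakon
  sorted[4] = kayakonion$
  sorted[5] = konion$kaya
  sorted[6] = n$kayakonio
  sorted[7] = nion$kayako
  sorted[8] = on$kayakoni
  sorted[9] = onion$kayak
  sorted[10] = yakonion$ka
sorted[8] = on$kayakoni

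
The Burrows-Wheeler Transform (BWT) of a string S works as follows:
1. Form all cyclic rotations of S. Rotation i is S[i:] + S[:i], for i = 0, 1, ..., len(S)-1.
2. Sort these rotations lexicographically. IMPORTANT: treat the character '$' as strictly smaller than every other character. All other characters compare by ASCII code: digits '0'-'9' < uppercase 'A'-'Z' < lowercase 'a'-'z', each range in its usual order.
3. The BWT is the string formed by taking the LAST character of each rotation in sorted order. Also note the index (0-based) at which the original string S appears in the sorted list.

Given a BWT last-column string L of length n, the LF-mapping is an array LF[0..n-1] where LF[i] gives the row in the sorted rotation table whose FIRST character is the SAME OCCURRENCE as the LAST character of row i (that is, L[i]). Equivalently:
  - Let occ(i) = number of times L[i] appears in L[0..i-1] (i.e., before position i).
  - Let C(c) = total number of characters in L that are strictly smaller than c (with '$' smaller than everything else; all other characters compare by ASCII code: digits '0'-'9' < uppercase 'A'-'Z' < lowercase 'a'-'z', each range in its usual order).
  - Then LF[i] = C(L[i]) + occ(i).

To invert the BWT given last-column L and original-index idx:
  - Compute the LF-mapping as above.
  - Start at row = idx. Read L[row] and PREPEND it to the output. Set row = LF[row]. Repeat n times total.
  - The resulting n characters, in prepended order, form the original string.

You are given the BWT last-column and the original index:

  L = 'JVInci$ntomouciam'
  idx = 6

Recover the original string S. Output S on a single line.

Answer: communicationVIJ$

Derivation:
LF mapping: 2 3 1 11 5 7 0 12 15 13 9 14 16 6 8 4 10
Walk LF starting at row 6, prepending L[row]:
  step 1: row=6, L[6]='$', prepend. Next row=LF[6]=0
  step 2: row=0, L[0]='J', prepend. Next row=LF[0]=2
  step 3: row=2, L[2]='I', prepend. Next row=LF[2]=1
  step 4: row=1, L[1]='V', prepend. Next row=LF[1]=3
  step 5: row=3, L[3]='n', prepend. Next row=LF[3]=11
  step 6: row=11, L[11]='o', prepend. Next row=LF[11]=14
  step 7: row=14, L[14]='i', prepend. Next row=LF[14]=8
  step 8: row=8, L[8]='t', prepend. Next row=LF[8]=15
  step 9: row=15, L[15]='a', prepend. Next row=LF[15]=4
  step 10: row=4, L[4]='c', prepend. Next row=LF[4]=5
  step 11: row=5, L[5]='i', prepend. Next row=LF[5]=7
  step 12: row=7, L[7]='n', prepend. Next row=LF[7]=12
  step 13: row=12, L[12]='u', prepend. Next row=LF[12]=16
  step 14: row=16, L[16]='m', prepend. Next row=LF[16]=10
  step 15: row=10, L[10]='m', prepend. Next row=LF[10]=9
  step 16: row=9, L[9]='o', prepend. Next row=LF[9]=13
  step 17: row=13, L[13]='c', prepend. Next row=LF[13]=6
Reversed output: communicationVIJ$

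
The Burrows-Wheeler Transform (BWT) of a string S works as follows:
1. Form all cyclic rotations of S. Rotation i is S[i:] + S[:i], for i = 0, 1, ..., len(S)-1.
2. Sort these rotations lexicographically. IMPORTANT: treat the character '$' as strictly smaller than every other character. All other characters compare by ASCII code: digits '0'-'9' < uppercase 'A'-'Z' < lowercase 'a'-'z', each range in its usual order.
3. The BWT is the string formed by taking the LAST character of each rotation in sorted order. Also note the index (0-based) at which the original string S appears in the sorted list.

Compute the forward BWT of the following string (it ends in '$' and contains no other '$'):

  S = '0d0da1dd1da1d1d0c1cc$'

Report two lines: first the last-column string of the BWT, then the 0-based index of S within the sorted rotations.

All 21 rotations (rotation i = S[i:]+S[:i]):
  rot[0] = 0d0da1dd1da1d1d0c1cc$
  rot[1] = d0da1dd1da1d1d0c1cc$0
  rot[2] = 0da1dd1da1d1d0c1cc$0d
  rot[3] = da1dd1da1d1d0c1cc$0d0
  rot[4] = a1dd1da1d1d0c1cc$0d0d
  rot[5] = 1dd1da1d1d0c1cc$0d0da
  rot[6] = dd1da1d1d0c1cc$0d0da1
  rot[7] = d1da1d1d0c1cc$0d0da1d
  rot[8] = 1da1d1d0c1cc$0d0da1dd
  rot[9] = da1d1d0c1cc$0d0da1dd1
  rot[10] = a1d1d0c1cc$0d0da1dd1d
  rot[11] = 1d1d0c1cc$0d0da1dd1da
  rot[12] = d1d0c1cc$0d0da1dd1da1
  rot[13] = 1d0c1cc$0d0da1dd1da1d
  rot[14] = d0c1cc$0d0da1dd1da1d1
  rot[15] = 0c1cc$0d0da1dd1da1d1d
  rot[16] = c1cc$0d0da1dd1da1d1d0
  rot[17] = 1cc$0d0da1dd1da1d1d0c
  rot[18] = cc$0d0da1dd1da1d1d0c1
  rot[19] = c$0d0da1dd1da1d1d0c1c
  rot[20] = $0d0da1dd1da1d1d0c1cc
Sorted (with $ < everything):
  sorted[0] = $0d0da1dd1da1d1d0c1cc  (last char: 'c')
  sorted[1] = 0c1cc$0d0da1dd1da1d1d  (last char: 'd')
  sorted[2] = 0d0da1dd1da1d1d0c1cc$  (last char: '$')
  sorted[3] = 0da1dd1da1d1d0c1cc$0d  (last char: 'd')
  sorted[4] = 1cc$0d0da1dd1da1d1d0c  (last char: 'c')
  sorted[5] = 1d0c1cc$0d0da1dd1da1d  (last char: 'd')
  sorted[6] = 1d1d0c1cc$0d0da1dd1da  (last char: 'a')
  sorted[7] = 1da1d1d0c1cc$0d0da1dd  (last char: 'd')
  sorted[8] = 1dd1da1d1d0c1cc$0d0da  (last char: 'a')
  sorted[9] = a1d1d0c1cc$0d0da1dd1d  (last char: 'd')
  sorted[10] = a1dd1da1d1d0c1cc$0d0d  (last char: 'd')
  sorted[11] = c$0d0da1dd1da1d1d0c1c  (last char: 'c')
  sorted[12] = c1cc$0d0da1dd1da1d1d0  (last char: '0')
  sorted[13] = cc$0d0da1dd1da1d1d0c1  (last char: '1')
  sorted[14] = d0c1cc$0d0da1dd1da1d1  (last char: '1')
  sorted[15] = d0da1dd1da1d1d0c1cc$0  (last char: '0')
  sorted[16] = d1d0c1cc$0d0da1dd1da1  (last char: '1')
  sorted[17] = d1da1d1d0c1cc$0d0da1d  (last char: 'd')
  sorted[18] = da1d1d0c1cc$0d0da1dd1  (last char: '1')
  sorted[19] = da1dd1da1d1d0c1cc$0d0  (last char: '0')
  sorted[20] = dd1da1d1d0c1cc$0d0da1  (last char: '1')
Last column: cd$dcdadaddc01101d101
Original string S is at sorted index 2

Answer: cd$dcdadaddc01101d101
2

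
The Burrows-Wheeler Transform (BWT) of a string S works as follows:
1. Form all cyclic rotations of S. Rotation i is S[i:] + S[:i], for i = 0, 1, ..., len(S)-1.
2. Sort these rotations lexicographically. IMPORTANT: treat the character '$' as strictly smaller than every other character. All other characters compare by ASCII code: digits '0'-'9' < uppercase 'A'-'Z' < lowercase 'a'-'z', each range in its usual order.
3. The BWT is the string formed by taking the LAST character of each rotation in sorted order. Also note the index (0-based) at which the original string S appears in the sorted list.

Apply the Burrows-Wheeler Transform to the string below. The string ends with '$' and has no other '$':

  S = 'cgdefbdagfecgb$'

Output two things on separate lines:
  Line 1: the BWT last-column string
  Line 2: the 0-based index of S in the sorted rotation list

All 15 rotations (rotation i = S[i:]+S[:i]):
  rot[0] = cgdefbdagfecgb$
  rot[1] = gdefbdagfecgb$c
  rot[2] = defbdagfecgb$cg
  rot[3] = efbdagfecgb$cgd
  rot[4] = fbdagfecgb$cgde
  rot[5] = bdagfecgb$cgdef
  rot[6] = dagfecgb$cgdefb
  rot[7] = agfecgb$cgdefbd
  rot[8] = gfecgb$cgdefbda
  rot[9] = fecgb$cgdefbdag
  rot[10] = ecgb$cgdefbdagf
  rot[11] = cgb$cgdefbdagfe
  rot[12] = gb$cgdefbdagfec
  rot[13] = b$cgdefbdagfecg
  rot[14] = $cgdefbdagfecgb
Sorted (with $ < everything):
  sorted[0] = $cgdefbdagfecgb  (last char: 'b')
  sorted[1] = agfecgb$cgdefbd  (last char: 'd')
  sorted[2] = b$cgdefbdagfecg  (last char: 'g')
  sorted[3] = bdagfecgb$cgdef  (last char: 'f')
  sorted[4] = cgb$cgdefbdagfe  (last char: 'e')
  sorted[5] = cgdefbdagfecgb$  (last char: '$')
  sorted[6] = dagfecgb$cgdefb  (last char: 'b')
  sorted[7] = defbdagfecgb$cg  (last char: 'g')
  sorted[8] = ecgb$cgdefbdagf  (last char: 'f')
  sorted[9] = efbdagfecgb$cgd  (last char: 'd')
  sorted[10] = fbdagfecgb$cgde  (last char: 'e')
  sorted[11] = fecgb$cgdefbdag  (last char: 'g')
  sorted[12] = gb$cgdefbdagfec  (last char: 'c')
  sorted[13] = gdefbdagfecgb$c  (last char: 'c')
  sorted[14] = gfecgb$cgdefbda  (last char: 'a')
Last column: bdgfe$bgfdegcca
Original string S is at sorted index 5

Answer: bdgfe$bgfdegcca
5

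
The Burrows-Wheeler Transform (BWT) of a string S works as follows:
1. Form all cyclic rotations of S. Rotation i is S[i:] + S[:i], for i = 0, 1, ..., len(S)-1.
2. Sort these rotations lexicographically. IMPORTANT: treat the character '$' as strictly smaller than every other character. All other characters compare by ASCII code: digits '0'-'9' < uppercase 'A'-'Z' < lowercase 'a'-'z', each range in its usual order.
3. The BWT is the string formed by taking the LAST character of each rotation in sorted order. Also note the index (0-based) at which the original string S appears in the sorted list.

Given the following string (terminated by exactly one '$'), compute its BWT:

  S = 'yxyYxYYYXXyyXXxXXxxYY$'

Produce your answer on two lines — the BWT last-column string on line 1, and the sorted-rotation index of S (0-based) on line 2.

All 22 rotations (rotation i = S[i:]+S[:i]):
  rot[0] = yxyYxYYYXXyyXXxXXxxYY$
  rot[1] = xyYxYYYXXyyXXxXXxxYY$y
  rot[2] = yYxYYYXXyyXXxXXxxYY$yx
  rot[3] = YxYYYXXyyXXxXXxxYY$yxy
  rot[4] = xYYYXXyyXXxXXxxYY$yxyY
  rot[5] = YYYXXyyXXxXXxxYY$yxyYx
  rot[6] = YYXXyyXXxXXxxYY$yxyYxY
  rot[7] = YXXyyXXxXXxxYY$yxyYxYY
  rot[8] = XXyyXXxXXxxYY$yxyYxYYY
  rot[9] = XyyXXxXXxxYY$yxyYxYYYX
  rot[10] = yyXXxXXxxYY$yxyYxYYYXX
  rot[11] = yXXxXXxxYY$yxyYxYYYXXy
  rot[12] = XXxXXxxYY$yxyYxYYYXXyy
  rot[13] = XxXXxxYY$yxyYxYYYXXyyX
  rot[14] = xXXxxYY$yxyYxYYYXXyyXX
  rot[15] = XXxxYY$yxyYxYYYXXyyXXx
  rot[16] = XxxYY$yxyYxYYYXXyyXXxX
  rot[17] = xxYY$yxyYxYYYXXyyXXxXX
  rot[18] = xYY$yxyYxYYYXXyyXXxXXx
  rot[19] = YY$yxyYxYYYXXyyXXxXXxx
  rot[20] = Y$yxyYxYYYXXyyXXxXXxxY
  rot[21] = $yxyYxYYYXXyyXXxXXxxYY
Sorted (with $ < everything):
  sorted[0] = $yxyYxYYYXXyyXXxXXxxYY  (last char: 'Y')
  sorted[1] = XXxXXxxYY$yxyYxYYYXXyy  (last char: 'y')
  sorted[2] = XXxxYY$yxyYxYYYXXyyXXx  (last char: 'x')
  sorted[3] = XXyyXXxXXxxYY$yxyYxYYY  (last char: 'Y')
  sorted[4] = XxXXxxYY$yxyYxYYYXXyyX  (last char: 'X')
  sorted[5] = XxxYY$yxyYxYYYXXyyXXxX  (last char: 'X')
  sorted[6] = XyyXXxXXxxYY$yxyYxYYYX  (last char: 'X')
  sorted[7] = Y$yxyYxYYYXXyyXXxXXxxY  (last char: 'Y')
  sorted[8] = YXXyyXXxXXxxYY$yxyYxYY  (last char: 'Y')
  sorted[9] = YY$yxyYxYYYXXyyXXxXXxx  (last char: 'x')
  sorted[10] = YYXXyyXXxXXxxYY$yxyYxY  (last char: 'Y')
  sorted[11] = YYYXXyyXXxXXxxYY$yxyYx  (last char: 'x')
  sorted[12] = YxYYYXXyyXXxXXxxYY$yxy  (last char: 'y')
  sorted[13] = xXXxxYY$yxyYxYYYXXyyXX  (last char: 'X')
  sorted[14] = xYY$yxyYxYYYXXyyXXxXXx  (last char: 'x')
  sorted[15] = xYYYXXyyXXxXXxxYY$yxyY  (last char: 'Y')
  sorted[16] = xxYY$yxyYxYYYXXyyXXxXX  (last char: 'X')
  sorted[17] = xyYxYYYXXyyXXxXXxxYY$y  (last char: 'y')
  sorted[18] = yXXxXXxxYY$yxyYxYYYXXy  (last char: 'y')
  sorted[19] = yYxYYYXXyyXXxXXxxYY$yx  (last char: 'x')
  sorted[20] = yxyYxYYYXXyyXXxXXxxYY$  (last char: '$')
  sorted[21] = yyXXxXXxxYY$yxyYxYYYXX  (last char: 'X')
Last column: YyxYXXXYYxYxyXxYXyyx$X
Original string S is at sorted index 20

Answer: YyxYXXXYYxYxyXxYXyyx$X
20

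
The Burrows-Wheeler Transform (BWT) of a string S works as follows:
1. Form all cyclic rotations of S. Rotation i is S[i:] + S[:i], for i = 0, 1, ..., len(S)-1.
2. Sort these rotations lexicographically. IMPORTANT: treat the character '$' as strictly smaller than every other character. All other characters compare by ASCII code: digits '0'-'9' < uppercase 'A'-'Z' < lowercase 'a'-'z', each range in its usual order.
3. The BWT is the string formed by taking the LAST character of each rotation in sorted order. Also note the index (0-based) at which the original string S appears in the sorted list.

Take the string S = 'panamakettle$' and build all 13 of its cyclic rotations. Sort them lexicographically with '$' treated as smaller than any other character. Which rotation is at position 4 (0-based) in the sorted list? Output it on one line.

All 13 rotations (rotation i = S[i:]+S[:i]):
  rot[0] = panamakettle$
  rot[1] = anamakettle$p
  rot[2] = namakettle$pa
  rot[3] = amakettle$pan
  rot[4] = makettle$pana
  rot[5] = akettle$panam
  rot[6] = kettle$panama
  rot[7] = ettle$panamak
  rot[8] = ttle$panamake
  rot[9] = tle$panamaket
  rot[10] = le$panamakett
  rot[11] = e$panamakettl
  rot[12] = $panamakettle
Sorted (with $ < everything):
  sorted[0] = $panamakettle
  sorted[1] = akettle$panam
  sorted[2] = amakettle$pan
  sorted[3] = anamakettle$p
  sorted[4] = e$panamakettl
  sorted[5] = ettle$panamak
  sorted[6] = kettle$panama
  sorted[7] = le$panamakett
  sorted[8] = makettle$pana
  sorted[9] = namakettle$pa
  sorted[10] = panamakettle$
  sorted[11] = tle$panamaket
  sorted[12] = ttle$panamake
sorted[4] = e$panamakettl

Answer: e$panamakettl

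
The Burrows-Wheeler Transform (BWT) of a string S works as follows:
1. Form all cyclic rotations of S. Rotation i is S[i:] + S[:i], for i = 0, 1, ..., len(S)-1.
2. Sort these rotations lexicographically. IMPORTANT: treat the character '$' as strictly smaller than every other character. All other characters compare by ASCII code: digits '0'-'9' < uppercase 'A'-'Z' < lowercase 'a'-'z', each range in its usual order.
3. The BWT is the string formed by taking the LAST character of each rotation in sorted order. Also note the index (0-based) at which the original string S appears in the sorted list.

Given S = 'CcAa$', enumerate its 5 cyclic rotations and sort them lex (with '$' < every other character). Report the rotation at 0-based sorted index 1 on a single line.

Answer: Aa$Cc

Derivation:
All 5 rotations (rotation i = S[i:]+S[:i]):
  rot[0] = CcAa$
  rot[1] = cAa$C
  rot[2] = Aa$Cc
  rot[3] = a$CcA
  rot[4] = $CcAa
Sorted (with $ < everything):
  sorted[0] = $CcAa
  sorted[1] = Aa$Cc
  sorted[2] = CcAa$
  sorted[3] = a$CcA
  sorted[4] = cAa$C
sorted[1] = Aa$Cc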